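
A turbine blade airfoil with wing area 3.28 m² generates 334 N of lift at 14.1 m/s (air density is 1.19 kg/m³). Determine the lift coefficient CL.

From L = ½ρv²S·CL, rearranging gives CL = 2L/(ρv²S).
CL = 2 × 334 / (1.19 × 14.1² × 3.28) = 0.861

CL = 0.861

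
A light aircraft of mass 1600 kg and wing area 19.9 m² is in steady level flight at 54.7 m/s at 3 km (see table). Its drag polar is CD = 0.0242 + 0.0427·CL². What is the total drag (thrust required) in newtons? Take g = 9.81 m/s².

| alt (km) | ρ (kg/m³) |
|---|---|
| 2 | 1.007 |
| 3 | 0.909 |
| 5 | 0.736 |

D = 1040 N

At 3 km, from the table: ρ = 0.909 kg/m³.
Level flight ⇒ L = W = m·g = 1600 × 9.81 = 15696 N.
Dynamic pressure q = 0.5 × 0.909 × 54.7² = 1360 Pa.
Required CL = L/(qS) = 15696/(1360·19.9) = 0.58.
CD = 0.0242 + 0.0427 × 0.58² = 0.03856.
D = q·S·CD = 1360 × 19.9 × 0.03856 = 1044 N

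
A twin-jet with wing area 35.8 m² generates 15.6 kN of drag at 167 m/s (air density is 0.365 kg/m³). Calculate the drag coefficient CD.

From D = ½ρv²S·CD, rearranging gives CD = 2D/(ρv²S).
CD = 2 × 15600 / (0.365 × 167² × 35.8) = 0.0856

CD = 0.0856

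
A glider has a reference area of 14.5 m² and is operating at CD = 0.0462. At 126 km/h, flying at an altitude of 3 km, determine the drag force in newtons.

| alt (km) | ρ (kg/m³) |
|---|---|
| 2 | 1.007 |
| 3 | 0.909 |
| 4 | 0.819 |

At 3 km, from the table: ρ = 0.909 kg/m³.
Convert speed: v = 126 km/h ÷ 3.6 = 35 m/s.
Dynamic pressure q = ½ρv² = ½ × 0.909 × 35² = 556.8 Pa.
D = q·S·CD = 556.8 × 14.5 × 0.0462 = 373 N

D = 373 N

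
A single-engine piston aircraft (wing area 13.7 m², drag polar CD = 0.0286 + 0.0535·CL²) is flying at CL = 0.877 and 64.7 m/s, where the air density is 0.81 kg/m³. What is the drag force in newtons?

CD = 0.0286 + 0.0535 × 0.877² = 0.06975
D = ½ρv²S·CD = ½ × 0.81 × 64.7² × 13.7 × 0.06975 = 1620 N

D = 1620 N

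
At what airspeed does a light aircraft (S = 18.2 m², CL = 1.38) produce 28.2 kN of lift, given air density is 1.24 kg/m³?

L = ½ρv²S·CL ⇒ v = √(2L/(ρ·S·CL))
v = √(2 × 28200 / (1.24 × 18.2 × 1.38)) = √1811 = 42.6 m/s

v = 42.6 m/s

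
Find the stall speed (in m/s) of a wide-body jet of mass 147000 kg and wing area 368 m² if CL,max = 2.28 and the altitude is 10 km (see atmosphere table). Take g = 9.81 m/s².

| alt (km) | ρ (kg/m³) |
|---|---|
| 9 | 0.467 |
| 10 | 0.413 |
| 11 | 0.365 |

V_stall = 91.2 m/s

At 10 km, from the table: ρ = 0.413 kg/m³.
Stall occurs when L = W at CL,max. W = mg = 147000 × 9.81 = 1.442×10^6 N.
V_stall = √(2W/(ρ·S·CL,max)) = √(2 × 1.442×10^6 / (0.413 × 368 × 2.28))
V_stall = √8323 = 91.2 m/s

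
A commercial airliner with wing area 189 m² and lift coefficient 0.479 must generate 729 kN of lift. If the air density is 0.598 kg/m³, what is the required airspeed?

v = 164 m/s

L = ½ρv²S·CL ⇒ v = √(2L/(ρ·S·CL))
v = √(2 × 7.29×10^5 / (0.598 × 189 × 0.479)) = √26930 = 164 m/s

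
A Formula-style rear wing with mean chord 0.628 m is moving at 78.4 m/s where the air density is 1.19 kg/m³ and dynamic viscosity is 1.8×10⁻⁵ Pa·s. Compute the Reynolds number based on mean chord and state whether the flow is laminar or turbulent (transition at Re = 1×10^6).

Re = 3.25×10^6 (turbulent)

Re = ρ·v·c/μ = 1.19 × 78.4 × 0.628 / (1.8×10⁻⁵) = 3.25×10^6
Since 3.25×10^6 > 1×10^6, the flow is turbulent.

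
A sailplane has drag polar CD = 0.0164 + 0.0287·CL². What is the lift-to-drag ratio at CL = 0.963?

L/D = 22.4

CD = 0.0164 + 0.0287 × 0.963² = 0.04302
L/D = CL/CD = 0.963 / 0.04302 = 22.4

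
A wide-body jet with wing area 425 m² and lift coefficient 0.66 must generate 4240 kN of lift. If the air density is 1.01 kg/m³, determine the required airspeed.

L = ½ρv²S·CL ⇒ v = √(2L/(ρ·S·CL))
v = √(2 × 4.24×10^6 / (1.01 × 425 × 0.66)) = √29930 = 173 m/s

v = 173 m/s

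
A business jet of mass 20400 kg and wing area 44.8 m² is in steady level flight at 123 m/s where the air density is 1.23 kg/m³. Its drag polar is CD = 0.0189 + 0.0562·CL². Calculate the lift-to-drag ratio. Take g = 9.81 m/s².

In steady level flight, lift balances weight: W = mg = 20400 × 9.81 = 2.0012×10^5 N.
q = ½ρv² = ½ × 1.23 × 123² = 9304 Pa.
CL = 2W/(ρv²S) = 2×2.0012×10^5/(1.23×123²×44.8) = 0.4801.
CD = 0.0189 + 0.0562 × 0.4801² = 0.03185.
L/D = CL/CD = 0.4801 / 0.03185 = 15.1

L/D = 15.1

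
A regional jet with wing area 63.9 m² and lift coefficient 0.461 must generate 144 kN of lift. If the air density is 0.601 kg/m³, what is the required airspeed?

v = 128 m/s

L = ½ρv²S·CL ⇒ v = √(2L/(ρ·S·CL))
v = √(2 × 1.44×10^5 / (0.601 × 63.9 × 0.461)) = √16270 = 128 m/s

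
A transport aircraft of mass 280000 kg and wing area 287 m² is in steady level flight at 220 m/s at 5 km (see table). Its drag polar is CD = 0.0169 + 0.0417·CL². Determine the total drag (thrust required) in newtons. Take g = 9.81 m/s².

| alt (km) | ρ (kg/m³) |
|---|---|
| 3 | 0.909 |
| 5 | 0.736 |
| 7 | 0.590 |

At 5 km, from the table: ρ = 0.736 kg/m³.
Level flight ⇒ L = W = m·g = 280000 × 9.81 = 2.7468×10^6 N.
q = ½ρv² = ½ × 0.736 × 220² = 17810 Pa.
CL = 2W/(ρv²S) = 2×2.7468×10^6/(0.736×220²×287) = 0.5373.
CD = 0.0169 + 0.0417 × 0.5373² = 0.02894.
D = q·S·CD = 17810 × 287 × 0.02894 = 1.479×10^5 N

D = 1.48×10^5 N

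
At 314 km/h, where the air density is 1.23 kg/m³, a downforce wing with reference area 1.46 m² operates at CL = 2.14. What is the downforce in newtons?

L = 14600 N

Convert speed: v = 314 km/h ÷ 3.6 = 87.22 m/s.
Dynamic pressure q = ½ρv² = ½ × 1.23 × 87.22² = 4679 Pa.
L = q·S·CL = 4679 × 1.46 × 2.14 = 14600 N ≈ 14.6 kN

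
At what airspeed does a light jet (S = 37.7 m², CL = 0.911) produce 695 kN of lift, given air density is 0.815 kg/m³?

L = ½ρv²S·CL ⇒ v = √(2L/(ρ·S·CL))
v = √(2 × 6.95×10^5 / (0.815 × 37.7 × 0.911)) = √49660 = 223 m/s

v = 223 m/s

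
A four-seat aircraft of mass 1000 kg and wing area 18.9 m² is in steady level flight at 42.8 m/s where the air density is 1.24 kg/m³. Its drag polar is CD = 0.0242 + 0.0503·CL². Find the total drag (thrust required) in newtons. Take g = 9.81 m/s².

D = 745 N

Weight W = mg = 1000 × 9.81 = 9810 N; in level flight L = W.
q = ½ρv² = ½ × 1.24 × 42.8² = 1136 Pa.
Required CL = L/(qS) = 9810/(1136·18.9) = 0.457.
CD = 0.0242 + 0.0503 × 0.457² = 0.03471.
D = q·S·CD = 1136 × 18.9 × 0.03471 = 745 N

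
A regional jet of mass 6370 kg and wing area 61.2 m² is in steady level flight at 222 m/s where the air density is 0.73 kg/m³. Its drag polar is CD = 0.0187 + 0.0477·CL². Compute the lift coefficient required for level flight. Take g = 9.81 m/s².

CL = 0.0568

In steady level flight, lift balances weight: W = mg = 6370 × 9.81 = 62490 N.
Dynamic pressure q = 0.5 × 0.73 × 222² = 17990 Pa.
Required CL = L/(qS) = 62490/(17990·61.2) = 0.05676.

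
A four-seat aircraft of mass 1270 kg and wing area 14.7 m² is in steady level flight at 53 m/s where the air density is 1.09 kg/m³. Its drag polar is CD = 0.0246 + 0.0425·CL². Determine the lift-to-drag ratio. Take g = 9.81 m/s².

L/D = 14.7

Level flight ⇒ L = W = m·g = 1270 × 9.81 = 12459 N.
q = ½ρv² = ½ × 1.09 × 53² = 1531 Pa.
CL = 2W/(ρv²S) = 2×12459/(1.09×53²×14.7) = 0.5536.
CD = 0.0246 + 0.0425 × 0.5536² = 0.03763.
L/D = CL/CD = 0.5536 / 0.03763 = 14.7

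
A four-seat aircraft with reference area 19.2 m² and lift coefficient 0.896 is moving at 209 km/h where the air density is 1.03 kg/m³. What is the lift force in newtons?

L = 29900 N

Convert speed: v = 209 km/h ÷ 3.6 = 58.06 m/s.
Dynamic pressure q = ½ρv² = ½ × 1.03 × 58.06² = 1736 Pa.
L = q·S·CL = 1736 × 19.2 × 0.896 = 29900 N ≈ 29.9 kN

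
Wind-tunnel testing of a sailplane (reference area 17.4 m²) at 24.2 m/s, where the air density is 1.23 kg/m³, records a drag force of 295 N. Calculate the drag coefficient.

From D = ½ρv²S·CD, rearranging gives CD = 2D/(ρv²S).
CD = 2 × 295 / (1.23 × 24.2² × 17.4) = 0.0471

CD = 0.0471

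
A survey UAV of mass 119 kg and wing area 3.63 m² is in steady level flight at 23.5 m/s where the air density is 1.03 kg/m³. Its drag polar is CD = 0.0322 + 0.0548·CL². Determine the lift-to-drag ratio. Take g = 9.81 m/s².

L/D = 11.1

Weight W = mg = 119 × 9.81 = 1167.4 N; in level flight L = W.
q = ½ρv² = ½ × 1.03 × 23.5² = 284.4 Pa.
Required CL = L/(qS) = 1167.4/(284.4·3.63) = 1.131.
CD = 0.0322 + 0.0548 × 1.131² = 0.1023.
L/D = CL/CD = 1.131 / 0.1023 = 11.1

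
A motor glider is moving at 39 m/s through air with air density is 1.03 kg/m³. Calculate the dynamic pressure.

q = 783 Pa

q = ½ρv² = ½ × 1.03 × 39² = 783 Pa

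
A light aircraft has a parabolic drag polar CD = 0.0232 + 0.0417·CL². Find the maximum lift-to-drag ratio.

(L/D)max = 16.1

For CD = CD0 + K·CL², (L/D)max occurs at CL* = √(CD0/K) and equals 1/(2√(K·CD0)).
(L/D)max = 1/(2√(0.0417 × 0.0232)) = 1/(2 × 0.0311) = 16.1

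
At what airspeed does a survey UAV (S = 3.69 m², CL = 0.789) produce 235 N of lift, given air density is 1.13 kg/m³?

v = 12 m/s

L = ½ρv²S·CL ⇒ v = √(2L/(ρ·S·CL))
v = √(2 × 235 / (1.13 × 3.69 × 0.789)) = √142.9 = 12 m/s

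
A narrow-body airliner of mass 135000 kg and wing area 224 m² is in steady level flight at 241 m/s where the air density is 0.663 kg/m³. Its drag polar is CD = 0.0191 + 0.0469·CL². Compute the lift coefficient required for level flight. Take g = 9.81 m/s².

CL = 0.307

In steady level flight, lift balances weight: W = mg = 135000 × 9.81 = 1.3244×10^6 N.
q = ½ρv² = ½ × 0.663 × 241² = 19250 Pa.
CL = W/(q·S) = 1.3244×10^6 / (19250 × 224) = 0.3071.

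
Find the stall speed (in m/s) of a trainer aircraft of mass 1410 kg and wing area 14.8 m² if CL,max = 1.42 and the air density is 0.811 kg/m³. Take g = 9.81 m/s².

V_stall = 40.3 m/s

Weight W = mg = 1410 × 9.81 = 13830 N.
From L = ½ρV²S·CL,max = W: V_stall = √(2W/(ρSCL,max)) = √(2·13830/(0.811·14.8·1.42))
V_stall = √1623 = 40.3 m/s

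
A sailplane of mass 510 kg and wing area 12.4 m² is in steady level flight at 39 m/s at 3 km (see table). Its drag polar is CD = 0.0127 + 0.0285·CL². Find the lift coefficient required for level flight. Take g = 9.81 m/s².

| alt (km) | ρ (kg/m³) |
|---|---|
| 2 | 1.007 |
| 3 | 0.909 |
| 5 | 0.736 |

At 3 km, from the table: ρ = 0.909 kg/m³.
Level flight ⇒ L = W = m·g = 510 × 9.81 = 5003.1 N.
q = ½ρv² = ½ × 0.909 × 39² = 691.3 Pa.
CL = W/(q·S) = 5003.1 / (691.3 × 12.4) = 0.5837.

CL = 0.584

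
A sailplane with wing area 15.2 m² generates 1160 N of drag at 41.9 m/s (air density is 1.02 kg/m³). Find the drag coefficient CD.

CD = 0.0852

From D = ½ρv²S·CD, rearranging gives CD = 2D/(ρv²S).
CD = 2 × 1160 / (1.02 × 41.9² × 15.2) = 0.0852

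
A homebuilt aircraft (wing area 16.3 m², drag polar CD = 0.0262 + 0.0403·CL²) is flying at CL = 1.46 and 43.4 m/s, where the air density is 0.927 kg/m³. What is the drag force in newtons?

CD = 0.0262 + 0.0403 × 1.46² = 0.1121
D = ½ρv²S·CD = ½ × 0.927 × 43.4² × 16.3 × 0.1121 = 1600 N

D = 1600 N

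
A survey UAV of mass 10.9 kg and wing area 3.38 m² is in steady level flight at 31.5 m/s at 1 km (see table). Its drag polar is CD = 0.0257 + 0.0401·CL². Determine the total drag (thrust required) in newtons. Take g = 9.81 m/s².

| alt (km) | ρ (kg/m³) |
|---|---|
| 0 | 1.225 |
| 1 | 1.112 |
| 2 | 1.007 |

At 1 km, from the table: ρ = 1.112 kg/m³.
Level flight ⇒ L = W = m·g = 10.9 × 9.81 = 106.93 N.
Dynamic pressure q = 0.5 × 1.112 × 31.5² = 551.7 Pa.
CL = W/(q·S) = 106.93 / (551.7 × 3.38) = 0.05734.
CD = 0.0257 + 0.0401 × 0.05734² = 0.02583.
D = q·S·CD = 551.7 × 3.38 × 0.02583 = 48.17 N

D = 48.2 N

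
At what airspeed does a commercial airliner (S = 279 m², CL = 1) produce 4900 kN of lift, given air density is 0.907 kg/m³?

v = 197 m/s

L = ½ρv²S·CL ⇒ v = √(2L/(ρ·S·CL))
v = √(2 × 4.9×10^6 / (0.907 × 279 × 1)) = √38730 = 197 m/s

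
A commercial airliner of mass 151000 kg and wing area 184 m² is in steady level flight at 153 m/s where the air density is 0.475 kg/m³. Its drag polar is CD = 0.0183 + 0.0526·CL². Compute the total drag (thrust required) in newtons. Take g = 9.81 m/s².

D = 1.32×10^5 N

In steady level flight, lift balances weight: W = mg = 151000 × 9.81 = 1.4813×10^6 N.
Dynamic pressure q = 0.5 × 0.475 × 153² = 5560 Pa.
Required CL = L/(qS) = 1.4813×10^6/(5560·184) = 1.448.
CD = 0.0183 + 0.0526 × 1.448² = 0.1286.
D = q·S·CD = 5560 × 184 × 0.1286 = 1.315×10^5 N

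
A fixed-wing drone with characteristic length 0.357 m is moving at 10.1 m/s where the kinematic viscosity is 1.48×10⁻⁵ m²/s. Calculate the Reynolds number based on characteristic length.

Re = v·c/ν = 10.1 × 0.357 / (1.48×10⁻⁵) = 2.44×10^5

Re = 2.44×10^5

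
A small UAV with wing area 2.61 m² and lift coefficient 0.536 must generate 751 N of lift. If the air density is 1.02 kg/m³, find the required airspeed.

L = ½ρv²S·CL ⇒ v = √(2L/(ρ·S·CL))
v = √(2 × 751 / (1.02 × 2.61 × 0.536)) = √1053 = 32.4 m/s

v = 32.4 m/s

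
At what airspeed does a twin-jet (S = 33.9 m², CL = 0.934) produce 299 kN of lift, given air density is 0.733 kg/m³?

L = ½ρv²S·CL ⇒ v = √(2L/(ρ·S·CL))
v = √(2 × 2.99×10^5 / (0.733 × 33.9 × 0.934)) = √25770 = 161 m/s

v = 161 m/s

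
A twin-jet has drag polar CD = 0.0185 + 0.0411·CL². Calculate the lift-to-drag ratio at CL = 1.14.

L/D = 15.9

CD = 0.0185 + 0.0411 × 1.14² = 0.07191
L/D = CL/CD = 1.14 / 0.07191 = 15.9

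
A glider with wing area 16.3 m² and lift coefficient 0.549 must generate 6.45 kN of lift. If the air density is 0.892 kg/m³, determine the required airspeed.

L = ½ρv²S·CL ⇒ v = √(2L/(ρ·S·CL))
v = √(2 × 6450 / (0.892 × 16.3 × 0.549)) = √1616 = 40.2 m/s

v = 40.2 m/s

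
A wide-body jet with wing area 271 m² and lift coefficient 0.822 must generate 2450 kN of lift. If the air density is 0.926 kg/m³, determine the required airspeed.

L = ½ρv²S·CL ⇒ v = √(2L/(ρ·S·CL))
v = √(2 × 2.45×10^6 / (0.926 × 271 × 0.822)) = √23750 = 154 m/s

v = 154 m/s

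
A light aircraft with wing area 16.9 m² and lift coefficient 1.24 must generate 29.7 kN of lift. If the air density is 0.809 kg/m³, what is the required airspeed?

L = ½ρv²S·CL ⇒ v = √(2L/(ρ·S·CL))
v = √(2 × 29700 / (0.809 × 16.9 × 1.24)) = √3504 = 59.2 m/s

v = 59.2 m/s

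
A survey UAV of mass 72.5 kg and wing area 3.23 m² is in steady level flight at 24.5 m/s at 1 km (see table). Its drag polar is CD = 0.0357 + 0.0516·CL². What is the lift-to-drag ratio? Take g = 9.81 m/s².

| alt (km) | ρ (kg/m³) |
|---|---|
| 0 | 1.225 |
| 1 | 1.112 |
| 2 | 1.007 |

L/D = 11.3

At 1 km, from the table: ρ = 1.112 kg/m³.
Weight W = mg = 72.5 × 9.81 = 711.23 N; in level flight L = W.
q = ½ρv² = ½ × 1.112 × 24.5² = 333.7 Pa.
CL = W/(q·S) = 711.23 / (333.7 × 3.23) = 0.6598.
CD = 0.0357 + 0.0516 × 0.6598² = 0.05816.
L/D = CL/CD = 0.6598 / 0.05816 = 11.3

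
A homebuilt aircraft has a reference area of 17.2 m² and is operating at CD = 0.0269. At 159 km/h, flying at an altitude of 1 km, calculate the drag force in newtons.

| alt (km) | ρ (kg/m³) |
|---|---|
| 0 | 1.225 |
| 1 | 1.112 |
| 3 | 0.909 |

D = 502 N

At 1 km, from the table: ρ = 1.112 kg/m³.
Convert speed: v = 159 km/h ÷ 3.6 = 44.17 m/s.
Dynamic pressure q = ½ρv² = ½ × 1.112 × 44.17² = 1085 Pa.
D = q·S·CD = 1085 × 17.2 × 0.0269 = 502 N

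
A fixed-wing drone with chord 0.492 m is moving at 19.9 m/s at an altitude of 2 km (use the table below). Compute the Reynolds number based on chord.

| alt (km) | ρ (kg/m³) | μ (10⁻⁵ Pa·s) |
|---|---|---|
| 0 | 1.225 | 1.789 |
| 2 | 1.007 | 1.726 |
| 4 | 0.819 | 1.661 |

Re = 5.71×10^5

At 2 km, from the table: ρ = 1.007 kg/m³, μ = 1.726×10⁻⁵ Pa·s.
Re = ρ·v·c/μ = 1.007 × 19.9 × 0.492 / (1.726×10⁻⁵) = 5.71×10^5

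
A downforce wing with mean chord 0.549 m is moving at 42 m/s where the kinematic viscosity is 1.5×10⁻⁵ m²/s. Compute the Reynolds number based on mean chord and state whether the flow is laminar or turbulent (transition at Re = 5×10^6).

Re = 1.54×10^6 (laminar)

Re = v·c/ν = 42 × 0.549 / (1.5×10⁻⁵) = 1.54×10^6
Since 1.54×10^6 < 5×10^6, the flow is laminar.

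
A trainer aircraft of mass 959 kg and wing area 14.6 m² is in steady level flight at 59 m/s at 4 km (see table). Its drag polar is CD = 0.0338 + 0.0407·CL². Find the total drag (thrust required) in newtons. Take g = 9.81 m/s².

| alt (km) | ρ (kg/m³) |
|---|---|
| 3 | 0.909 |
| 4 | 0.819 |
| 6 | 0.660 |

At 4 km, from the table: ρ = 0.819 kg/m³.
In steady level flight, lift balances weight: W = mg = 959 × 9.81 = 9407.8 N.
q = ½ρv² = ½ × 0.819 × 59² = 1425 Pa.
Required CL = L/(qS) = 9407.8/(1425·14.6) = 0.452.
CD = 0.0338 + 0.0407 × 0.452² = 0.04212.
D = q·S·CD = 1425 × 14.6 × 0.04212 = 876.5 N

D = 877 N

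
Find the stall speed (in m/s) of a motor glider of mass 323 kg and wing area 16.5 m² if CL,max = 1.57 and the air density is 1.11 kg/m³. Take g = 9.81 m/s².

Stall occurs when L = W at CL,max. W = mg = 323 × 9.81 = 3169 N.
V_stall = √(2W/(ρ·S·CL,max)) = √(2 × 3169 / (1.11 × 16.5 × 1.57))
V_stall = √220.4 = 14.8 m/s

V_stall = 14.8 m/s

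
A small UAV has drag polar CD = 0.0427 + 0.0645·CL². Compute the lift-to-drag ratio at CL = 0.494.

L/D = 8.45

CD = 0.0427 + 0.0645 × 0.494² = 0.05844
L/D = CL/CD = 0.494 / 0.05844 = 8.45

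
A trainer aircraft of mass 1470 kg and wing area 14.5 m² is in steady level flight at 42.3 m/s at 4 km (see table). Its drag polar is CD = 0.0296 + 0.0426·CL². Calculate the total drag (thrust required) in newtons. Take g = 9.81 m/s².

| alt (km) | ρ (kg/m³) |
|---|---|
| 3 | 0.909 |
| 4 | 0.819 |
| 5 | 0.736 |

D = 1150 N

At 4 km, from the table: ρ = 0.819 kg/m³.
Level flight ⇒ L = W = m·g = 1470 × 9.81 = 14421 N.
q = ½ρv² = ½ × 0.819 × 42.3² = 732.7 Pa.
Required CL = L/(qS) = 14421/(732.7·14.5) = 1.357.
CD = 0.0296 + 0.0426 × 1.357² = 0.1081.
D = q·S·CD = 732.7 × 14.5 × 0.1081 = 1148 N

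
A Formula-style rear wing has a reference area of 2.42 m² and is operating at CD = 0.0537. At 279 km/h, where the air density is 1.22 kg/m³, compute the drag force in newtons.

D = 476 N

Convert speed: v = 279 km/h ÷ 3.6 = 77.5 m/s.
Dynamic pressure q = ½ρv² = ½ × 1.22 × 77.5² = 3664 Pa.
D = q·S·CD = 3664 × 2.42 × 0.0537 = 476 N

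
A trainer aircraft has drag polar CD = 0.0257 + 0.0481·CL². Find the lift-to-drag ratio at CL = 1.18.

L/D = 12.7

CD = 0.0257 + 0.0481 × 1.18² = 0.09267
L/D = CL/CD = 1.18 / 0.09267 = 12.7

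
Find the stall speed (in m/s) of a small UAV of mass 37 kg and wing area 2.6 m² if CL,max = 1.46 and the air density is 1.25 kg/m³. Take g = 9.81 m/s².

Weight W = mg = 37 × 9.81 = 363 N.
From L = ½ρV²S·CL,max = W: V_stall = √(2W/(ρSCL,max)) = √(2·363/(1.25·2.6·1.46))
V_stall = √153 = 12.4 m/s

V_stall = 12.4 m/s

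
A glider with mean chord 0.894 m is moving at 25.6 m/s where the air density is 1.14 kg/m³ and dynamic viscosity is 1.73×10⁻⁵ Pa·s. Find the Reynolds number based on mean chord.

Re = ρ·v·c/μ = 1.14 × 25.6 × 0.894 / (1.73×10⁻⁵) = 1.51×10^6

Re = 1.51×10^6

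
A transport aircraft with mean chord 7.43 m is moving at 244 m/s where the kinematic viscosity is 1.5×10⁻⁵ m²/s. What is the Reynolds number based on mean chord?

Re = v·c/ν = 244 × 7.43 / (1.5×10⁻⁵) = 1.21×10^8

Re = 1.21×10^8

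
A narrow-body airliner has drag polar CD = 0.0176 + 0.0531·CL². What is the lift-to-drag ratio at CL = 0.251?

L/D = 12

CD = 0.0176 + 0.0531 × 0.251² = 0.02095
L/D = CL/CD = 0.251 / 0.02095 = 12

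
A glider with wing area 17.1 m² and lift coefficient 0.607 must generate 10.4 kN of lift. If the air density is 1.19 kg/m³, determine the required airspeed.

v = 41 m/s

L = ½ρv²S·CL ⇒ v = √(2L/(ρ·S·CL))
v = √(2 × 10400 / (1.19 × 17.1 × 0.607)) = √1684 = 41 m/s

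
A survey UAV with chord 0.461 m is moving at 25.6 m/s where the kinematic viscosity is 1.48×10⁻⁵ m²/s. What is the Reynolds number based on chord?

Re = 7.97×10^5

Re = v·c/ν = 25.6 × 0.461 / (1.48×10⁻⁵) = 7.97×10^5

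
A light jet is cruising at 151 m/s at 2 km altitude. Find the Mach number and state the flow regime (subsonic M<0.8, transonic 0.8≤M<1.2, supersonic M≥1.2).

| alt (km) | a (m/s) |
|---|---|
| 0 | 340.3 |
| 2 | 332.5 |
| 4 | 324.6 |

M = 0.454 (subsonic)

At 2 km, from the table: a = 332.5 m/s.
M = v/a = 151 / 332.5 = 0.454
M = 0.454 → subsonic.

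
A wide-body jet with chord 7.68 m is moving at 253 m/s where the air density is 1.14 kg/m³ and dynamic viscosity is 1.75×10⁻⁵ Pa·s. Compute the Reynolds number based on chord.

Re = 1.27×10^8

Re = ρ·v·c/μ = 1.14 × 253 × 7.68 / (1.75×10⁻⁵) = 1.27×10^8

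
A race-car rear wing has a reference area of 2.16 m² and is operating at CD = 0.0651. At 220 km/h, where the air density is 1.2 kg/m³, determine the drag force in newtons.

D = 315 N

Convert speed: v = 220 km/h ÷ 3.6 = 61.11 m/s.
D = ½ρv²S·CD = ½ × 1.2 × 61.11² × 2.16 × 0.0651 = 315 N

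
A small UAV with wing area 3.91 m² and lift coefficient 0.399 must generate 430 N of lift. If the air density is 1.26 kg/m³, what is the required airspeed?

v = 20.9 m/s

L = ½ρv²S·CL ⇒ v = √(2L/(ρ·S·CL))
v = √(2 × 430 / (1.26 × 3.91 × 0.399)) = √437.5 = 20.9 m/s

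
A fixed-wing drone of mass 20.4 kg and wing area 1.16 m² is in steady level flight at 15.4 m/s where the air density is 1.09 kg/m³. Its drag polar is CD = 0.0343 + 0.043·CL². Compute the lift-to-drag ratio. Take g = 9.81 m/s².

Weight W = mg = 20.4 × 9.81 = 200.12 N; in level flight L = W.
q = ½ρv² = ½ × 1.09 × 15.4² = 129.3 Pa.
CL = 2W/(ρv²S) = 2×200.12/(1.09×15.4²×1.16) = 1.335.
CD = 0.0343 + 0.043 × 1.335² = 0.1109.
L/D = CL/CD = 1.335 / 0.1109 = 12

L/D = 12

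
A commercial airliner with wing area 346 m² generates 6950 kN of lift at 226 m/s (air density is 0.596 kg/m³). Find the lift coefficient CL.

CL = 1.32

From L = ½ρv²S·CL, rearranging gives CL = 2L/(ρv²S).
CL = 2 × 6.95×10^6 / (0.596 × 226² × 346) = 1.32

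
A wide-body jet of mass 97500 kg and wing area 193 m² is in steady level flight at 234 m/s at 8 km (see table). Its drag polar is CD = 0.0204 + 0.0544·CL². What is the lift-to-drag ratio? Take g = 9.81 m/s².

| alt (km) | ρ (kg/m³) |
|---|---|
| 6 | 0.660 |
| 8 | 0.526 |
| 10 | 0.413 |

L/D = 12.8

At 8 km, from the table: ρ = 0.526 kg/m³.
In steady level flight, lift balances weight: W = mg = 97500 × 9.81 = 9.5648×10^5 N.
q = ½ρv² = ½ × 0.526 × 234² = 14400 Pa.
Required CL = L/(qS) = 9.5648×10^5/(14400·193) = 0.3441.
CD = 0.0204 + 0.0544 × 0.3441² = 0.02684.
L/D = CL/CD = 0.3441 / 0.02684 = 12.8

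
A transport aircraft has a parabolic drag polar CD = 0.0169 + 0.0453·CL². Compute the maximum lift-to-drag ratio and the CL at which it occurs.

For CD = CD0 + K·CL², (L/D)max occurs at CL* = √(CD0/K) and equals 1/(2√(K·CD0)).
(L/D)max = 1/(2√(0.0453 × 0.0169)) = 1/(2 × 0.02767) = 18.1
CL* = √(0.0169/0.0453) = 0.611

(L/D)max = 18.1, at CL = 0.611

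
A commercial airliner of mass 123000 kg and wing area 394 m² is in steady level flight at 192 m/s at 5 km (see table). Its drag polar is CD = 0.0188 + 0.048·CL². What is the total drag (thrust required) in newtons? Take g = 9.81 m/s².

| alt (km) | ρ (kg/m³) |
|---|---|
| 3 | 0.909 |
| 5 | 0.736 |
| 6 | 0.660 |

At 5 km, from the table: ρ = 0.736 kg/m³.
In steady level flight, lift balances weight: W = mg = 123000 × 9.81 = 1.2066×10^6 N.
Dynamic pressure q = 0.5 × 0.736 × 192² = 13570 Pa.
Required CL = L/(qS) = 1.2066×10^6/(13570·394) = 0.2257.
CD = 0.0188 + 0.048 × 0.2257² = 0.02125.
D = q·S·CD = 13570 × 394 × 0.02125 = 1.136×10^5 N

D = 1.14×10^5 N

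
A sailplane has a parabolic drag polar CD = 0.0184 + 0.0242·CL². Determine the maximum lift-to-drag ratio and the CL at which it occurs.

(L/D)max = 23.7, at CL = 0.872

For CD = CD0 + K·CL², (L/D)max occurs at CL* = √(CD0/K) and equals 1/(2√(K·CD0)).
(L/D)max = 1/(2√(0.0242 × 0.0184)) = 1/(2 × 0.0211) = 23.7
CL* = √(0.0184/0.0242) = 0.872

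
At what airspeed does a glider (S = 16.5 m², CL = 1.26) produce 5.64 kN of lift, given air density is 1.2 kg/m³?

L = ½ρv²S·CL ⇒ v = √(2L/(ρ·S·CL))
v = √(2 × 5640 / (1.2 × 16.5 × 1.26)) = √452.1 = 21.3 m/s

v = 21.3 m/s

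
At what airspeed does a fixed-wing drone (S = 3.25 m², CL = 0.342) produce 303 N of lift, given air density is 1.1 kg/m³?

L = ½ρv²S·CL ⇒ v = √(2L/(ρ·S·CL))
v = √(2 × 303 / (1.1 × 3.25 × 0.342)) = √495.6 = 22.3 m/s

v = 22.3 m/s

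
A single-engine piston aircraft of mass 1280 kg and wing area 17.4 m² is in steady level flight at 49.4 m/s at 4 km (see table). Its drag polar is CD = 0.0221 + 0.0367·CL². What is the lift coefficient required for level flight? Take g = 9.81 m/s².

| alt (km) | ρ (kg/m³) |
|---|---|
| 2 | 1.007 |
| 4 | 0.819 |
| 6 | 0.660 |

CL = 0.722

At 4 km, from the table: ρ = 0.819 kg/m³.
Level flight ⇒ L = W = m·g = 1280 × 9.81 = 12557 N.
q = ½ρv² = ½ × 0.819 × 49.4² = 999.3 Pa.
CL = 2W/(ρv²S) = 2×12557/(0.819×49.4²×17.4) = 0.7221.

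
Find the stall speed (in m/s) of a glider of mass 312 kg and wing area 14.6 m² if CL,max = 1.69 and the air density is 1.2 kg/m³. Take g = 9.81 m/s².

Weight W = mg = 312 × 9.81 = 3061 N.
From L = ½ρV²S·CL,max = W: V_stall = √(2W/(ρSCL,max)) = √(2·3061/(1.2·14.6·1.69))
V_stall = √206.7 = 14.4 m/s

V_stall = 14.4 m/s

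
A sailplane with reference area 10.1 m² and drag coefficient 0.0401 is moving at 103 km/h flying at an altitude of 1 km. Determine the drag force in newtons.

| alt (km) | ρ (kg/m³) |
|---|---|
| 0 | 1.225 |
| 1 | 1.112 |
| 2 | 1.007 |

At 1 km, from the table: ρ = 1.112 kg/m³.
Convert speed: v = 103 km/h ÷ 3.6 = 28.61 m/s.
Dynamic pressure q = ½ρv² = ½ × 1.112 × 28.61² = 455.1 Pa.
D = q·S·CD = 455.1 × 10.1 × 0.0401 = 184 N

D = 184 N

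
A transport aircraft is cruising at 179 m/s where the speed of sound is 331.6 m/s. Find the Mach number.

M = 0.54

M = v/a = 179 / 331.6 = 0.54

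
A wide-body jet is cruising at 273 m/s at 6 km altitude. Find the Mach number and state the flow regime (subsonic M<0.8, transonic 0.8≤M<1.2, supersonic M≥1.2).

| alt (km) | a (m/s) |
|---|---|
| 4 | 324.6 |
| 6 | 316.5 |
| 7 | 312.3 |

At 6 km, from the table: a = 316.5 m/s.
M = v/a = 273 / 316.5 = 0.863
M = 0.863 → transonic.

M = 0.863 (transonic)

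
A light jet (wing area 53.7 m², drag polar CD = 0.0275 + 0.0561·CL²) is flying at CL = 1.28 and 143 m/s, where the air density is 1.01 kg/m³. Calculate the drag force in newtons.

D = 66200 N

CD = 0.0275 + 0.0561 × 1.28² = 0.1194
D = ½ρv²S·CD = ½ × 1.01 × 143² × 53.7 × 0.1194 = 66200 N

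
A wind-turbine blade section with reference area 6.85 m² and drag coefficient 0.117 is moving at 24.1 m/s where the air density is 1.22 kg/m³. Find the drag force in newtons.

D = ½ρv²S·CD = ½ × 1.22 × 24.1² × 6.85 × 0.117 = 284 N

D = 284 N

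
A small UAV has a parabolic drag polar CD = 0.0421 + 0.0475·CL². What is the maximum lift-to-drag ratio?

For CD = CD0 + K·CL², (L/D)max occurs at CL* = √(CD0/K) and equals 1/(2√(K·CD0)).
(L/D)max = 1/(2√(0.0475 × 0.0421)) = 1/(2 × 0.04472) = 11.2

(L/D)max = 11.2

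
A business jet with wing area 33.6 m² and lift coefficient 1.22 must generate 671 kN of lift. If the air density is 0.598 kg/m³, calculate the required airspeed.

L = ½ρv²S·CL ⇒ v = √(2L/(ρ·S·CL))
v = √(2 × 6.71×10^5 / (0.598 × 33.6 × 1.22)) = √54750 = 234 m/s

v = 234 m/s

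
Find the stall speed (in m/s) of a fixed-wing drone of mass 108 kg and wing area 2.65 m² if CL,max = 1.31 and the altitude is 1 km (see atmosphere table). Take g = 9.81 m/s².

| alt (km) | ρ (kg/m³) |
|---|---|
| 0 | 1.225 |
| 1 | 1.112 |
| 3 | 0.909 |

At 1 km, from the table: ρ = 1.112 kg/m³.
Stall occurs when L = W at CL,max. W = mg = 108 × 9.81 = 1059 N.
V_stall = √(2W/(ρ·S·CL,max)) = √(2 × 1059 / (1.112 × 2.65 × 1.31))
V_stall = √548.9 = 23.4 m/s

V_stall = 23.4 m/s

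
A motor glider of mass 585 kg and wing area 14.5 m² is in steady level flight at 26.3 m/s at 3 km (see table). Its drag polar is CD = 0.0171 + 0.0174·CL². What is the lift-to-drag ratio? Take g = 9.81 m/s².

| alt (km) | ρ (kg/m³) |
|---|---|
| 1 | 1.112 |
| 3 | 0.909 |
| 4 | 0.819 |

At 3 km, from the table: ρ = 0.909 kg/m³.
Weight W = mg = 585 × 9.81 = 5738.9 N; in level flight L = W.
q = ½ρv² = ½ × 0.909 × 26.3² = 314.4 Pa.
Required CL = L/(qS) = 5738.9/(314.4·14.5) = 1.259.
CD = 0.0171 + 0.0174 × 1.259² = 0.04468.
L/D = CL/CD = 1.259 / 0.04468 = 28.2

L/D = 28.2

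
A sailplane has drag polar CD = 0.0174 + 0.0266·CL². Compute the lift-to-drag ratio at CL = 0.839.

L/D = 23.2

CD = 0.0174 + 0.0266 × 0.839² = 0.03612
L/D = CL/CD = 0.839 / 0.03612 = 23.2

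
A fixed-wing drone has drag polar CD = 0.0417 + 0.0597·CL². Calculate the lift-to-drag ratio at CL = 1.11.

CD = 0.0417 + 0.0597 × 1.11² = 0.1153
L/D = CL/CD = 1.11 / 0.1153 = 9.63

L/D = 9.63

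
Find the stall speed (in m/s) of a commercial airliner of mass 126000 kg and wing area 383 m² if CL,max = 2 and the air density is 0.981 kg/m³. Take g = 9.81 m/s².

V_stall = 57.4 m/s

Weight W = mg = 126000 × 9.81 = 1.236×10^6 N.
V_stall = √(2W/(ρ·S·CL,max)) = √(2 × 1.236×10^6 / (0.981 × 383 × 2))
V_stall = √3290 = 57.4 m/s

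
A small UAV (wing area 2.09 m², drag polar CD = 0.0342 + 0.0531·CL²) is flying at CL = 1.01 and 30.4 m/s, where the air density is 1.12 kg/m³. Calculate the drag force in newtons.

D = 95.6 N

CD = 0.0342 + 0.0531 × 1.01² = 0.08837
D = ½ρv²S·CD = ½ × 1.12 × 30.4² × 2.09 × 0.08837 = 95.6 N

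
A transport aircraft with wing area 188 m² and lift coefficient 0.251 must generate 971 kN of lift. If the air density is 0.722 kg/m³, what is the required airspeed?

L = ½ρv²S·CL ⇒ v = √(2L/(ρ·S·CL))
v = √(2 × 9.71×10^5 / (0.722 × 188 × 0.251)) = √57000 = 239 m/s

v = 239 m/s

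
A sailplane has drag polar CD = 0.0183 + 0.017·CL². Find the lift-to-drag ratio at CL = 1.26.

CD = 0.0183 + 0.017 × 1.26² = 0.04529
L/D = CL/CD = 1.26 / 0.04529 = 27.8

L/D = 27.8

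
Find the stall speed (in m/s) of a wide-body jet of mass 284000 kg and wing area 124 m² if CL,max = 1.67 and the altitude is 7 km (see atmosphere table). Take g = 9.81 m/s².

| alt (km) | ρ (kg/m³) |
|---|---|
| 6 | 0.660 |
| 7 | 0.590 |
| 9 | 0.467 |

V_stall = 214 m/s

At 7 km, from the table: ρ = 0.590 kg/m³.
Weight W = mg = 284000 × 9.81 = 2.786×10^6 N.
From L = ½ρV²S·CL,max = W: V_stall = √(2W/(ρSCL,max)) = √(2·2.786×10^6/(0.59·124·1.67))
V_stall = √45610 = 214 m/s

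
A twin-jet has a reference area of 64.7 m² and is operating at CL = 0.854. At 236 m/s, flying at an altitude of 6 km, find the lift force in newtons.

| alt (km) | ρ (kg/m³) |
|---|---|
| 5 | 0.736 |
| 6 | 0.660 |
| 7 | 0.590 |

At 6 km, from the table: ρ = 0.660 kg/m³.
L = ½ρv²S·CL = ½ × 0.66 × 236² × 64.7 × 0.854 = 1.02×10^6 N ≈ 1020 kN

L = 1.02×10^6 N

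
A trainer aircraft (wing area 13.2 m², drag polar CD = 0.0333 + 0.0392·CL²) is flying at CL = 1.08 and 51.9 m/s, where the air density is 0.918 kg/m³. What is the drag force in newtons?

CD = 0.0333 + 0.0392 × 1.08² = 0.07902
D = ½ρv²S·CD = ½ × 0.918 × 51.9² × 13.2 × 0.07902 = 1290 N

D = 1290 N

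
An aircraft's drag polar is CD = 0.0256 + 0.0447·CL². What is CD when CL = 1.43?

CD = 0.117

CD = 0.0256 + 0.0447 × 1.43² = 0.0256 + 0.09141 = 0.117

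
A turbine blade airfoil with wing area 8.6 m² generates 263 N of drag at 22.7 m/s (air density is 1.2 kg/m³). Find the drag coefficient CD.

From D = ½ρv²S·CD, rearranging gives CD = 2D/(ρv²S).
CD = 2 × 263 / (1.2 × 22.7² × 8.6) = 0.0989

CD = 0.0989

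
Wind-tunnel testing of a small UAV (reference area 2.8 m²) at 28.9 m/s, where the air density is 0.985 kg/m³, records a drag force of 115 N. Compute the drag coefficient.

CD = 0.0998

From D = ½ρv²S·CD, rearranging gives CD = 2D/(ρv²S).
CD = 2 × 115 / (0.985 × 28.9² × 2.8) = 0.0998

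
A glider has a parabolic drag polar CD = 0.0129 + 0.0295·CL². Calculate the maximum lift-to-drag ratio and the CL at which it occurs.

For CD = CD0 + K·CL², (L/D)max occurs at CL* = √(CD0/K) and equals 1/(2√(K·CD0)).
(L/D)max = 1/(2√(0.0295 × 0.0129)) = 1/(2 × 0.01951) = 25.6
CL* = √(0.0129/0.0295) = 0.661

(L/D)max = 25.6, at CL = 0.661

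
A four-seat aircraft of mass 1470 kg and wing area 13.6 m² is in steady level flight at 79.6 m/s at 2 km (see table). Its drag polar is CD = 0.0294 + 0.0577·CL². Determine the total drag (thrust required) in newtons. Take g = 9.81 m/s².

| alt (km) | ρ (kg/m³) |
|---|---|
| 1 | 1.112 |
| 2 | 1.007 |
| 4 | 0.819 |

D = 1550 N

At 2 km, from the table: ρ = 1.007 kg/m³.
Weight W = mg = 1470 × 9.81 = 14421 N; in level flight L = W.
q = ½ρv² = ½ × 1.007 × 79.6² = 3190 Pa.
CL = W/(q·S) = 14421 / (3190 × 13.6) = 0.3324.
CD = 0.0294 + 0.0577 × 0.3324² = 0.03577.
D = q·S·CD = 3190 × 13.6 × 0.03577 = 1552 N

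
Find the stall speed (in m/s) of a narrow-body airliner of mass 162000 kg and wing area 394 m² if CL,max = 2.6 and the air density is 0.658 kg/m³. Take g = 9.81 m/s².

Weight W = mg = 162000 × 9.81 = 1.589×10^6 N.
From L = ½ρV²S·CL,max = W: V_stall = √(2W/(ρSCL,max)) = √(2·1.589×10^6/(0.658·394·2.6))
V_stall = √4715 = 68.7 m/s

V_stall = 68.7 m/s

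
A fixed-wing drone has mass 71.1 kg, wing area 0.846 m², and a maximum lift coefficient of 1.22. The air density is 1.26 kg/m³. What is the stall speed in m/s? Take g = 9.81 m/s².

V_stall = 32.8 m/s

Stall occurs when L = W at CL,max. W = mg = 71.1 × 9.81 = 697.5 N.
V_stall = √(2W/(ρ·S·CL,max)) = √(2 × 697.5 / (1.26 × 0.846 × 1.22))
V_stall = √1073 = 32.8 m/s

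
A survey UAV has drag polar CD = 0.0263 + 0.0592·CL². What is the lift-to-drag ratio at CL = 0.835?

CD = 0.0263 + 0.0592 × 0.835² = 0.06758
L/D = CL/CD = 0.835 / 0.06758 = 12.4

L/D = 12.4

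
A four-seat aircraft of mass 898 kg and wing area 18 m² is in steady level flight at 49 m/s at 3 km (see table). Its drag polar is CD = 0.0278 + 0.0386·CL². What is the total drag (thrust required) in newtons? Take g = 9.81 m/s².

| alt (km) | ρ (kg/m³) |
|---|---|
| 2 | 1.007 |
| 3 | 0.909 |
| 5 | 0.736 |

D = 699 N

At 3 km, from the table: ρ = 0.909 kg/m³.
Weight W = mg = 898 × 9.81 = 8809.4 N; in level flight L = W.
Dynamic pressure q = 0.5 × 0.909 × 49² = 1091 Pa.
CL = W/(q·S) = 8809.4 / (1091 × 18) = 0.4485.
CD = 0.0278 + 0.0386 × 0.4485² = 0.03556.
D = q·S·CD = 1091 × 18 × 0.03556 = 698.6 N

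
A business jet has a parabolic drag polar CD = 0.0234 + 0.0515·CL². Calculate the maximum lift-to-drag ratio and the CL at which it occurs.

(L/D)max = 14.4, at CL = 0.674

For CD = CD0 + K·CL², (L/D)max occurs at CL* = √(CD0/K) and equals 1/(2√(K·CD0)).
(L/D)max = 1/(2√(0.0515 × 0.0234)) = 1/(2 × 0.03471) = 14.4
CL* = √(0.0234/0.0515) = 0.674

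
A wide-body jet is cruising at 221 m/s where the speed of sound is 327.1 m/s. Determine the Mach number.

M = 0.676

M = v/a = 221 / 327.1 = 0.676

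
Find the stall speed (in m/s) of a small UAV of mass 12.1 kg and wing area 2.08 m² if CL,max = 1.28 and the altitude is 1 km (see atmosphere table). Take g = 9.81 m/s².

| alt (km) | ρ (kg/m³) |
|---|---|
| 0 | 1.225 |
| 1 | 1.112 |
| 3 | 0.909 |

At 1 km, from the table: ρ = 1.112 kg/m³.
Weight W = mg = 12.1 × 9.81 = 118.7 N.
From L = ½ρV²S·CL,max = W: V_stall = √(2W/(ρSCL,max)) = √(2·118.7/(1.112·2.08·1.28))
V_stall = √80.19 = 8.95 m/s

V_stall = 8.95 m/s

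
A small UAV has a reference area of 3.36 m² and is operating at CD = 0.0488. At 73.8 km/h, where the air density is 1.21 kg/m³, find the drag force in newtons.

Convert speed: v = 73.8 km/h ÷ 3.6 = 20.5 m/s.
Dynamic pressure q = ½ρv² = ½ × 1.21 × 20.5² = 254.3 Pa.
D = q·S·CD = 254.3 × 3.36 × 0.0488 = 41.7 N

D = 41.7 N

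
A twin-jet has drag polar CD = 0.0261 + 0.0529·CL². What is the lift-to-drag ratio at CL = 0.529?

L/D = 12.9

CD = 0.0261 + 0.0529 × 0.529² = 0.0409
L/D = CL/CD = 0.529 / 0.0409 = 12.9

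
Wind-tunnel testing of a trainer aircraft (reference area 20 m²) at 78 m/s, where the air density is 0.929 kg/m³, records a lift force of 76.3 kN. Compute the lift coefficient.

CL = 1.35

From L = ½ρv²S·CL, rearranging gives CL = 2L/(ρv²S).
CL = 2 × 76300 / (0.929 × 78² × 20) = 1.35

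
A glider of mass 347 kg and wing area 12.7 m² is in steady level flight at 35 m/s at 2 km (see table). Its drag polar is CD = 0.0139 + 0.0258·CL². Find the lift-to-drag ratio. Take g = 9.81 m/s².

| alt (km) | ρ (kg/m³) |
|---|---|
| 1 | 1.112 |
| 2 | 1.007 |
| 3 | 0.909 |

L/D = 23.1

At 2 km, from the table: ρ = 1.007 kg/m³.
Weight W = mg = 347 × 9.81 = 3404.1 N; in level flight L = W.
Dynamic pressure q = 0.5 × 1.007 × 35² = 616.8 Pa.
CL = W/(q·S) = 3404.1 / (616.8 × 12.7) = 0.4346.
CD = 0.0139 + 0.0258 × 0.4346² = 0.01877.
L/D = CL/CD = 0.4346 / 0.01877 = 23.1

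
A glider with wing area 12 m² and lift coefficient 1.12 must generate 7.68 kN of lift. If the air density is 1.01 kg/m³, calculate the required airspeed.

v = 33.6 m/s

L = ½ρv²S·CL ⇒ v = √(2L/(ρ·S·CL))
v = √(2 × 7680 / (1.01 × 12 × 1.12)) = √1132 = 33.6 m/s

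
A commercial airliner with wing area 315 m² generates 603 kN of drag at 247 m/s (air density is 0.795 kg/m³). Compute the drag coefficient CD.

CD = 0.0789

From D = ½ρv²S·CD, rearranging gives CD = 2D/(ρv²S).
CD = 2 × 6.03×10^5 / (0.795 × 247² × 315) = 0.0789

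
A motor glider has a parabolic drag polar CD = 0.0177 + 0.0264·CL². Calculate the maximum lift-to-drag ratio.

For CD = CD0 + K·CL², (L/D)max occurs at CL* = √(CD0/K) and equals 1/(2√(K·CD0)).
(L/D)max = 1/(2√(0.0264 × 0.0177)) = 1/(2 × 0.02162) = 23.1

(L/D)max = 23.1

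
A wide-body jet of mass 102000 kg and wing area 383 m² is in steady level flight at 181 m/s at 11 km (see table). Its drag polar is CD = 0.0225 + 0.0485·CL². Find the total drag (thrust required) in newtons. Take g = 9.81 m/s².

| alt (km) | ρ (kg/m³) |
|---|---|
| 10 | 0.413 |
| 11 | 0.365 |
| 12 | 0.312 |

At 11 km, from the table: ρ = 0.365 kg/m³.
Weight W = mg = 102000 × 9.81 = 1.0006×10^6 N; in level flight L = W.
Dynamic pressure q = 0.5 × 0.365 × 181² = 5979 Pa.
CL = W/(q·S) = 1.0006×10^6 / (5979 × 383) = 0.437.
CD = 0.0225 + 0.0485 × 0.437² = 0.03176.
D = q·S·CD = 5979 × 383 × 0.03176 = 72730 N

D = 72700 N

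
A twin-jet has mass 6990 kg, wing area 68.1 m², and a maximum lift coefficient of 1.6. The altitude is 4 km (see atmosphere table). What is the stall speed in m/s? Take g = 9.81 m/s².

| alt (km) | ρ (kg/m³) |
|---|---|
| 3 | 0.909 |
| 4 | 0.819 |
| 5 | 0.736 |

V_stall = 39.2 m/s

At 4 km, from the table: ρ = 0.819 kg/m³.
At stall, lift equals weight: L = W = m·g = 6990 × 9.81 = 68570 N.
V_stall = √(2W/(ρ·S·CL,max)) = √(2 × 68570 / (0.819 × 68.1 × 1.6))
V_stall = √1537 = 39.2 m/s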